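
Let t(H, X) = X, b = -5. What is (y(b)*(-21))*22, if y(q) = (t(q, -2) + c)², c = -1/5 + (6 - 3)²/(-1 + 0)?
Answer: -1448832/25 ≈ -57953.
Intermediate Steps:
c = -46/5 (c = -1*⅕ + 3²/(-1) = -⅕ + 9*(-1) = -⅕ - 9 = -46/5 ≈ -9.2000)
y(q) = 3136/25 (y(q) = (-2 - 46/5)² = (-56/5)² = 3136/25)
(y(b)*(-21))*22 = ((3136/25)*(-21))*22 = -65856/25*22 = -1448832/25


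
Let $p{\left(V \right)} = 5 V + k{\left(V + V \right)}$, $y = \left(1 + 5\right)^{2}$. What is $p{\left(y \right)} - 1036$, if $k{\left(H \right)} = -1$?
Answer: $-857$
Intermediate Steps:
$y = 36$ ($y = 6^{2} = 36$)
$p{\left(V \right)} = -1 + 5 V$ ($p{\left(V \right)} = 5 V - 1 = -1 + 5 V$)
$p{\left(y \right)} - 1036 = \left(-1 + 5 \cdot 36\right) - 1036 = \left(-1 + 180\right) - 1036 = 179 - 1036 = -857$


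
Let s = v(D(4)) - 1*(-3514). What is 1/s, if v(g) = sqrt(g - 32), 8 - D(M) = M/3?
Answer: 5271/18522332 - I*sqrt(57)/18522332 ≈ 0.00028458 - 4.0761e-7*I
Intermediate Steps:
D(M) = 8 - M/3
v(g) = sqrt(-32 + g)
s = 3514 + 2*I*sqrt(57)/3 (s = sqrt(-32 + (8 - 1/3*4)) - 1*(-3514) = sqrt(-32 + (8 - 4/3)) + 3514 = sqrt(-32 + 20/3) + 3514 = sqrt(-76/3) + 3514 = 2*I*sqrt(57)/3 + 3514 = 3514 + 2*I*sqrt(57)/3 ≈ 3514.0 + 5.0332*I)
1/s = 1/(3514 + 2*I*sqrt(57)/3)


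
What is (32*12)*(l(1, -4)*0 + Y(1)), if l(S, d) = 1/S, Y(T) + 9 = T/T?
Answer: -3072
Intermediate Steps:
Y(T) = -8 (Y(T) = -9 + T/T = -9 + 1 = -8)
(32*12)*(l(1, -4)*0 + Y(1)) = (32*12)*(0/1 - 8) = 384*(1*0 - 8) = 384*(0 - 8) = 384*(-8) = -3072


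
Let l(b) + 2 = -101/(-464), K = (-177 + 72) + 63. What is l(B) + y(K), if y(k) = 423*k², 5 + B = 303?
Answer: 346222981/464 ≈ 7.4617e+5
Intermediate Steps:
K = -42 (K = -105 + 63 = -42)
B = 298 (B = -5 + 303 = 298)
l(b) = -827/464 (l(b) = -2 - 101/(-464) = -2 - 101*(-1/464) = -2 + 101/464 = -827/464)
l(B) + y(K) = -827/464 + 423*(-42)² = -827/464 + 423*1764 = -827/464 + 746172 = 346222981/464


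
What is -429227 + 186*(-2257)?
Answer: -849029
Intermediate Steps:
-429227 + 186*(-2257) = -429227 - 419802 = -849029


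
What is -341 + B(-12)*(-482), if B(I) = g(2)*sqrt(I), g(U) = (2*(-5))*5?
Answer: -341 + 48200*I*sqrt(3) ≈ -341.0 + 83485.0*I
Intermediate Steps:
g(U) = -50 (g(U) = -10*5 = -50)
B(I) = -50*sqrt(I)
-341 + B(-12)*(-482) = -341 - 100*I*sqrt(3)*(-482) = -341 + 48200*I*sqrt(3)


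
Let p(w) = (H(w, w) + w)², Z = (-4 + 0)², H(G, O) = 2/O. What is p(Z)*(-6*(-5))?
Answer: 249615/32 ≈ 7800.5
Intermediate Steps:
Z = 16 (Z = (-4)² = 16)
p(w) = (w + 2/w)² (p(w) = (2/w + w)² = (w + 2/w)²)
p(Z)*(-6*(-5)) = ((2 + 16²)²/16²)*(-6*(-5)) = ((2 + 256)²/256)*30 = ((1/256)*258²)*30 = ((1/256)*66564)*30 = (16641/64)*30 = 249615/32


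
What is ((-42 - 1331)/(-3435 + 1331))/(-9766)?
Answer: -1373/20547664 ≈ -6.6820e-5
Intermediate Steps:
((-42 - 1331)/(-3435 + 1331))/(-9766) = -1373/(-2104)*(-1/9766) = -1373*(-1/2104)*(-1/9766) = (1373/2104)*(-1/9766) = -1373/20547664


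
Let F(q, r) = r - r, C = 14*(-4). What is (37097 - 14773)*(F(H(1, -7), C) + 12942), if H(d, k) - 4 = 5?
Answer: 288917208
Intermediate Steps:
H(d, k) = 9 (H(d, k) = 4 + 5 = 9)
C = -56
F(q, r) = 0
(37097 - 14773)*(F(H(1, -7), C) + 12942) = (37097 - 14773)*(0 + 12942) = 22324*12942 = 288917208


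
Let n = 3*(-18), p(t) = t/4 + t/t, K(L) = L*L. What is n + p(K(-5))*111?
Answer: 3003/4 ≈ 750.75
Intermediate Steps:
K(L) = L²
p(t) = 1 + t/4 (p(t) = t*(¼) + 1 = t/4 + 1 = 1 + t/4)
n = -54
n + p(K(-5))*111 = -54 + (1 + (¼)*(-5)²)*111 = -54 + (1 + (¼)*25)*111 = -54 + (1 + 25/4)*111 = -54 + (29/4)*111 = -54 + 3219/4 = 3003/4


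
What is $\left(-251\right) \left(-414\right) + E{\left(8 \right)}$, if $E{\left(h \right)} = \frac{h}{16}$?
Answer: $\frac{207829}{2} \approx 1.0391 \cdot 10^{5}$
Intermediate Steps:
$E{\left(h \right)} = \frac{h}{16}$ ($E{\left(h \right)} = h \frac{1}{16} = \frac{h}{16}$)
$\left(-251\right) \left(-414\right) + E{\left(8 \right)} = \left(-251\right) \left(-414\right) + \frac{1}{16} \cdot 8 = 103914 + \frac{1}{2} = \frac{207829}{2}$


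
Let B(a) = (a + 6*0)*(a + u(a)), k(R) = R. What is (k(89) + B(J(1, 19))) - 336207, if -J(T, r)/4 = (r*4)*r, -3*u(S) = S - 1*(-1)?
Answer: 21907258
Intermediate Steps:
u(S) = -⅓ - S/3 (u(S) = -(S - 1*(-1))/3 = -(S + 1)/3 = -(1 + S)/3 = -⅓ - S/3)
J(T, r) = -16*r² (J(T, r) = -4*r*4*r = -4*4*r*r = -16*r²)
B(a) = a*(-⅓ + 2*a/3) (B(a) = (a + 6*0)*(a + (-⅓ - a/3)) = (a + 0)*(-⅓ + 2*a/3) = a*(-⅓ + 2*a/3))
(k(89) + B(J(1, 19))) - 336207 = (89 + (-16*19²)*(-1 + 2*(-16*19²))/3) - 336207 = (89 + (-16*361)*(-1 + 2*(-16*361))/3) - 336207 = (89 + (⅓)*(-5776)*(-1 + 2*(-5776))) - 336207 = (89 + (⅓)*(-5776)*(-1 - 11552)) - 336207 = (89 + (⅓)*(-5776)*(-11553)) - 336207 = (89 + 22243376) - 336207 = 22243465 - 336207 = 21907258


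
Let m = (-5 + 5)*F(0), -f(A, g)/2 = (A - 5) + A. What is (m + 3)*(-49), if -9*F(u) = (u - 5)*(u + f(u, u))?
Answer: -147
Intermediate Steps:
f(A, g) = 10 - 4*A (f(A, g) = -2*((A - 5) + A) = -2*((-5 + A) + A) = -2*(-5 + 2*A) = 10 - 4*A)
F(u) = -(-5 + u)*(10 - 3*u)/9 (F(u) = -(u - 5)*(u + (10 - 4*u))/9 = -(-5 + u)*(10 - 3*u)/9)
m = 0 (m = (-5 + 5)*(50/9 - 25/9*0 + (⅓)*0²) = 0*(50/9 + 0 + (⅓)*0) = 0*(50/9 + 0 + 0) = 0*(50/9) = 0)
(m + 3)*(-49) = (0 + 3)*(-49) = 3*(-49) = -147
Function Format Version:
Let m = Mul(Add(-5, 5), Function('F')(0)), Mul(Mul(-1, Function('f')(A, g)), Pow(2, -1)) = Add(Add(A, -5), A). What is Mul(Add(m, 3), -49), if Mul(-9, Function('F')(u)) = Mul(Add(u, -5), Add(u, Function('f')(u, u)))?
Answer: -147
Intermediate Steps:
Function('f')(A, g) = Add(10, Mul(-4, A)) (Function('f')(A, g) = Mul(-2, Add(Add(A, -5), A)) = Mul(-2, Add(Add(-5, A), A)) = Mul(-2, Add(-5, Mul(2, A))) = Add(10, Mul(-4, A)))
Function('F')(u) = Mul(Rational(-1, 9), Add(-5, u), Add(10, Mul(-3, u))) (Function('F')(u) = Mul(Rational(-1, 9), Mul(Add(u, -5), Add(u, Add(10, Mul(-4, u))))) = Mul(Rational(-1, 9), Mul(Add(-5, u), Add(10, Mul(-3, u)))) = Mul(Rational(-1, 9), Add(-5, u), Add(10, Mul(-3, u))))
m = 0 (m = Mul(Add(-5, 5), Add(Rational(50, 9), Mul(Rational(-25, 9), 0), Mul(Rational(1, 3), Pow(0, 2)))) = Mul(0, Add(Rational(50, 9), 0, Mul(Rational(1, 3), 0))) = Mul(0, Add(Rational(50, 9), 0, 0)) = Mul(0, Rational(50, 9)) = 0)
Mul(Add(m, 3), -49) = Mul(Add(0, 3), -49) = Mul(3, -49) = -147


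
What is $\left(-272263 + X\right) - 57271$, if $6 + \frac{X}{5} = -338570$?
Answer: $-2022414$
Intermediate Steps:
$X = -1692880$ ($X = -30 + 5 \left(-338570\right) = -30 - 1692850 = -1692880$)
$\left(-272263 + X\right) - 57271 = \left(-272263 - 1692880\right) - 57271 = -1965143 - 57271 = -2022414$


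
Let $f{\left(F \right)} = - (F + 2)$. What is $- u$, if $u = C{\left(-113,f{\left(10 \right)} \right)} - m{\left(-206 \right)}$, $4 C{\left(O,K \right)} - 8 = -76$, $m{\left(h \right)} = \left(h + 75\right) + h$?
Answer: $-320$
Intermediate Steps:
$f{\left(F \right)} = -2 - F$ ($f{\left(F \right)} = - (2 + F) = -2 - F$)
$m{\left(h \right)} = 75 + 2 h$ ($m{\left(h \right)} = \left(75 + h\right) + h = 75 + 2 h$)
$C{\left(O,K \right)} = -17$ ($C{\left(O,K \right)} = 2 + \frac{1}{4} \left(-76\right) = 2 - 19 = -17$)
$u = 320$ ($u = -17 - \left(75 + 2 \left(-206\right)\right) = -17 - \left(75 - 412\right) = -17 - -337 = -17 + 337 = 320$)
$- u = \left(-1\right) 320 = -320$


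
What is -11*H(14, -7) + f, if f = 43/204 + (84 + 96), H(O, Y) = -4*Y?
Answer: -26069/204 ≈ -127.79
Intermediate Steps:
f = 36763/204 (f = 43*(1/204) + 180 = 43/204 + 180 = 36763/204 ≈ 180.21)
-11*H(14, -7) + f = -(-44)*(-7) + 36763/204 = -11*28 + 36763/204 = -308 + 36763/204 = -26069/204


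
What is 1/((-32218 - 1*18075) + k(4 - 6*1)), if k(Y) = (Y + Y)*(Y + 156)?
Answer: -1/50909 ≈ -1.9643e-5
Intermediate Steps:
k(Y) = 2*Y*(156 + Y) (k(Y) = (2*Y)*(156 + Y) = 2*Y*(156 + Y))
1/((-32218 - 1*18075) + k(4 - 6*1)) = 1/((-32218 - 1*18075) + 2*(4 - 6*1)*(156 + (4 - 6*1))) = 1/((-32218 - 18075) + 2*(4 - 6)*(156 + (4 - 6))) = 1/(-50293 + 2*(-2)*(156 - 2)) = 1/(-50293 + 2*(-2)*154) = 1/(-50293 - 616) = 1/(-50909) = -1/50909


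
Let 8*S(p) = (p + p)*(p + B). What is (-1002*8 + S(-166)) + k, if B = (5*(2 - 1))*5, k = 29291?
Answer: 54253/2 ≈ 27127.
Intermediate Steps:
B = 25 (B = (5*1)*5 = 5*5 = 25)
S(p) = p*(25 + p)/4 (S(p) = ((p + p)*(p + 25))/8 = ((2*p)*(25 + p))/8 = (2*p*(25 + p))/8 = p*(25 + p)/4)
(-1002*8 + S(-166)) + k = (-1002*8 + (¼)*(-166)*(25 - 166)) + 29291 = (-8016 + (¼)*(-166)*(-141)) + 29291 = (-8016 + 11703/2) + 29291 = -4329/2 + 29291 = 54253/2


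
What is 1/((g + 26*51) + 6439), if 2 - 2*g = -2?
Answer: 1/7767 ≈ 0.00012875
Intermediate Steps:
g = 2 (g = 1 - 1/2*(-2) = 1 + 1 = 2)
1/((g + 26*51) + 6439) = 1/((2 + 26*51) + 6439) = 1/((2 + 1326) + 6439) = 1/(1328 + 6439) = 1/7767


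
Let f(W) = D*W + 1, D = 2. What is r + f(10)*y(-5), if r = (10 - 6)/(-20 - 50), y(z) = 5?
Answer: 3673/35 ≈ 104.94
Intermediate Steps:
r = -2/35 (r = 4/(-70) = 4*(-1/70) = -2/35 ≈ -0.057143)
f(W) = 1 + 2*W (f(W) = 2*W + 1 = 1 + 2*W)
r + f(10)*y(-5) = -2/35 + (1 + 2*10)*5 = -2/35 + (1 + 20)*5 = -2/35 + 21*5 = -2/35 + 105 = 3673/35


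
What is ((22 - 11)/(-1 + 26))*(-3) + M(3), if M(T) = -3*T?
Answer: -258/25 ≈ -10.320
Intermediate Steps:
((22 - 11)/(-1 + 26))*(-3) + M(3) = ((22 - 11)/(-1 + 26))*(-3) - 3*3 = (11/25)*(-3) - 9 = -33/25 - 9 = -258/25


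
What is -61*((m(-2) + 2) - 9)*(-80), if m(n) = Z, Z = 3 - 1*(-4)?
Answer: 0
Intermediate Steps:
Z = 7 (Z = 3 + 4 = 7)
m(n) = 7
-61*((m(-2) + 2) - 9)*(-80) = -61*((7 + 2) - 9)*(-80) = -61*(9 - 9)*(-80) = -61*0*(-80) = 0*(-80) = 0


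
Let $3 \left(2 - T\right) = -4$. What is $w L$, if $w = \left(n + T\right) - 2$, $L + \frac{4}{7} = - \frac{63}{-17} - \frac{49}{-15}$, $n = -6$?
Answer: $- \frac{22852}{765} \approx -29.872$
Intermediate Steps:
$T = \frac{10}{3}$ ($T = 2 - - \frac{4}{3} = 2 + \frac{4}{3} = \frac{10}{3} \approx 3.3333$)
$L = \frac{11426}{1785}$ ($L = - \frac{4}{7} - \left(- \frac{63}{17} - \frac{49}{15}\right) = - \frac{4}{7} - - \frac{1778}{255} = - \frac{4}{7} + \left(\frac{63}{17} + \frac{49}{15}\right) = - \frac{4}{7} + \frac{1778}{255} = \frac{11426}{1785} \approx 6.4011$)
$w = - \frac{14}{3}$ ($w = \left(-6 + \frac{10}{3}\right) - 2 = - \frac{8}{3} - 2 = - \frac{14}{3} \approx -4.6667$)
$w L = \left(- \frac{14}{3}\right) \frac{11426}{1785} = - \frac{22852}{765}$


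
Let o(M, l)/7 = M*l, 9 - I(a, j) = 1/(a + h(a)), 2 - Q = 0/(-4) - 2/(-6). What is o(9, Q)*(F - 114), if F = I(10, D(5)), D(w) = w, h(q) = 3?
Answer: -143430/13 ≈ -11033.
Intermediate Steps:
Q = 5/3 (Q = 2 - (0/(-4) - 2/(-6)) = 2 - (0*(-¼) - 2*(-⅙)) = 2 - (0 + ⅓) = 2 - 1*⅓ = 2 - ⅓ = 5/3 ≈ 1.6667)
I(a, j) = 9 - 1/(3 + a) (I(a, j) = 9 - 1/(a + 3) = 9 - 1/(3 + a))
F = 116/13 (F = (26 + 9*10)/(3 + 10) = (26 + 90)/13 = (1/13)*116 = 116/13 ≈ 8.9231)
o(M, l) = 7*M*l (o(M, l) = 7*(M*l) = 7*M*l)
o(9, Q)*(F - 114) = (7*9*(5/3))*(116/13 - 114) = 105*(-1366/13) = -143430/13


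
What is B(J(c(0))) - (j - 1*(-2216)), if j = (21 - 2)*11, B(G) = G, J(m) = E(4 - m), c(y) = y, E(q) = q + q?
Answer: -2417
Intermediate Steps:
E(q) = 2*q
J(m) = 8 - 2*m (J(m) = 2*(4 - m) = 8 - 2*m)
j = 209 (j = 19*11 = 209)
B(J(c(0))) - (j - 1*(-2216)) = (8 - 2*0) - (209 - 1*(-2216)) = (8 + 0) - (209 + 2216) = 8 - 1*2425 = 8 - 2425 = -2417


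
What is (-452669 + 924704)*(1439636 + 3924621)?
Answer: 2532117052995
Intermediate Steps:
(-452669 + 924704)*(1439636 + 3924621) = 472035*5364257 = 2532117052995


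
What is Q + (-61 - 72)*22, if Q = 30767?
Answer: 27841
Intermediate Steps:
Q + (-61 - 72)*22 = 30767 + (-61 - 72)*22 = 30767 - 133*22 = 30767 - 2926 = 27841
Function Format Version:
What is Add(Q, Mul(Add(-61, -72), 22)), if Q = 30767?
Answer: 27841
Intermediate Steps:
Add(Q, Mul(Add(-61, -72), 22)) = Add(30767, Mul(Add(-61, -72), 22)) = Add(30767, Mul(-133, 22)) = Add(30767, -2926) = 27841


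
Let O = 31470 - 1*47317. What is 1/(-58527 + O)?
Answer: -1/74374 ≈ -1.3446e-5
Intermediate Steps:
O = -15847 (O = 31470 - 47317 = -15847)
1/(-58527 + O) = 1/(-58527 - 15847) = 1/(-74374) = -1/74374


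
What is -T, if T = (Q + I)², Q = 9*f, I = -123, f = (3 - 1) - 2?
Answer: -15129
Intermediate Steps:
f = 0 (f = 2 - 2 = 0)
Q = 0 (Q = 9*0 = 0)
T = 15129 (T = (0 - 123)² = (-123)² = 15129)
-T = -1*15129 = -15129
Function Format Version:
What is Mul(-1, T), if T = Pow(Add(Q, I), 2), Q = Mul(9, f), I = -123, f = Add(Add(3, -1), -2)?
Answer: -15129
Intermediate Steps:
f = 0 (f = Add(2, -2) = 0)
Q = 0 (Q = Mul(9, 0) = 0)
T = 15129 (T = Pow(Add(0, -123), 2) = Pow(-123, 2) = 15129)
Mul(-1, T) = Mul(-1, 15129) = -15129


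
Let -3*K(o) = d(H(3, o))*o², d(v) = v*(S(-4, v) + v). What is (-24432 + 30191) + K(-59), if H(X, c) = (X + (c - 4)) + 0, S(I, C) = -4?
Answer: -4449921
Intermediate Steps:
H(X, c) = -4 + X + c (H(X, c) = (X + (-4 + c)) + 0 = (-4 + X + c) + 0 = -4 + X + c)
d(v) = v*(-4 + v)
K(o) = -o²*(-1 + o)*(-5 + o)/3 (K(o) = -(-4 + 3 + o)*(-4 + (-4 + 3 + o))*o²/3 = -(-1 + o)*(-4 + (-1 + o))*o²/3 = -(-1 + o)*(-5 + o)*o²/3 = -o²*(-1 + o)*(-5 + o)/3)
(-24432 + 30191) + K(-59) = (-24432 + 30191) - ⅓*(-59)²*(-1 - 59)*(-5 - 59) = 5759 - ⅓*3481*(-60)*(-64) = 5759 - 4455680 = -4449921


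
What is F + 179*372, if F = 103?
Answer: 66691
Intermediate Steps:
F + 179*372 = 103 + 179*372 = 103 + 66588 = 66691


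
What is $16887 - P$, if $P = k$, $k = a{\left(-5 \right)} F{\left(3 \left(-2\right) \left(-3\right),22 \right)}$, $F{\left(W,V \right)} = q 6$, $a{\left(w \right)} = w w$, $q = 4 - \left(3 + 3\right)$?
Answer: $17187$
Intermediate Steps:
$q = -2$ ($q = 4 - 6 = -2$)
$a{\left(w \right)} = w^{2}$
$F{\left(W,V \right)} = -12$ ($F{\left(W,V \right)} = \left(-2\right) 6 = -12$)
$k = -300$ ($k = \left(-5\right)^{2} \left(-12\right) = 25 \left(-12\right) = -300$)
$P = -300$
$16887 - P = 16887 - -300 = 16887 + 300 = 17187$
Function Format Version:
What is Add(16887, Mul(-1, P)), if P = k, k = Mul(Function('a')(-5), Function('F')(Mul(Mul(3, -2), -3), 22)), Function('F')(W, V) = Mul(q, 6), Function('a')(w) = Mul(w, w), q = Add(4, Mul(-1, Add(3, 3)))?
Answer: 17187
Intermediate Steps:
q = -2 (q = Add(4, Mul(-1, 6)) = Add(4, -6) = -2)
Function('a')(w) = Pow(w, 2)
Function('F')(W, V) = -12 (Function('F')(W, V) = Mul(-2, 6) = -12)
k = -300 (k = Mul(Pow(-5, 2), -12) = Mul(25, -12) = -300)
P = -300
Add(16887, Mul(-1, P)) = Add(16887, Mul(-1, -300)) = Add(16887, 300) = 17187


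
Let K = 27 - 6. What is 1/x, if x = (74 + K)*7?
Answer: 1/665 ≈ 0.0015038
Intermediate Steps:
K = 21
x = 665 (x = (74 + 21)*7 = 95*7 = 665)
1/x = 1/665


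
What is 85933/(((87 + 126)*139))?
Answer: 85933/29607 ≈ 2.9025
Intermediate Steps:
85933/(((87 + 126)*139)) = 85933/((213*139)) = 85933/29607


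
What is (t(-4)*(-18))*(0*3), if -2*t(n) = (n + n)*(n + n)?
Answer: 0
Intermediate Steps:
t(n) = -2*n**2 (t(n) = -(n + n)*(n + n)/2 = -2*n*2*n/2 = -2*n**2)
(t(-4)*(-18))*(0*3) = (-2*(-4)**2*(-18))*(0*3) = (-2*16*(-18))*0 = -32*(-18)*0 = 576*0 = 0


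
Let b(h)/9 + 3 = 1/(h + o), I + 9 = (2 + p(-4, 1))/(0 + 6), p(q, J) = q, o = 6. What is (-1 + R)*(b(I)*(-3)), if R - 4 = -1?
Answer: 891/5 ≈ 178.20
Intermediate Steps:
R = 3 (R = 4 - 1 = 3)
I = -28/3 (I = -9 + (2 - 4)/(0 + 6) = -9 - 2/6 = -9 - 2*1/6 = -9 - 1/3 = -28/3 ≈ -9.3333)
b(h) = -27 + 9/(6 + h) (b(h) = -27 + 9/(h + 6) = -27 + 9/(6 + h))
(-1 + R)*(b(I)*(-3)) = (-1 + 3)*((9*(-17 - 3*(-28/3))/(6 - 28/3))*(-3)) = 2*((9*(-17 + 28)/(-10/3))*(-3)) = 2*((9*(-3/10)*11)*(-3)) = 2*(-297/10*(-3)) = 2*(891/10) = 891/5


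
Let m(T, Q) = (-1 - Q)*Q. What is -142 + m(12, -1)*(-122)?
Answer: -142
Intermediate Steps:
m(T, Q) = Q*(-1 - Q)
-142 + m(12, -1)*(-122) = -142 - 1*(-1)*(1 - 1)*(-122) = -142 - 1*(-1)*0*(-122) = -142 + 0*(-122) = -142 + 0 = -142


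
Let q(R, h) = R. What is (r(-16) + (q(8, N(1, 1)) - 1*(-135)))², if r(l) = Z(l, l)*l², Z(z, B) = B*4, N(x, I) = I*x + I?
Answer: 263770081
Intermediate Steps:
N(x, I) = I + I*x
Z(z, B) = 4*B
r(l) = 4*l³ (r(l) = (4*l)*l² = 4*l³)
(r(-16) + (q(8, N(1, 1)) - 1*(-135)))² = (4*(-16)³ + (8 - 1*(-135)))² = (4*(-4096) + (8 + 135))² = (-16384 + 143)² = (-16241)² = 263770081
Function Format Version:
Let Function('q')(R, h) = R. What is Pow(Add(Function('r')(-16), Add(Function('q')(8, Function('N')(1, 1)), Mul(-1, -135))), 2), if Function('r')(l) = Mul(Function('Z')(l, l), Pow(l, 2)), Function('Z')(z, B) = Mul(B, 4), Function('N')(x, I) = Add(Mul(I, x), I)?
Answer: 263770081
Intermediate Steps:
Function('N')(x, I) = Add(I, Mul(I, x))
Function('Z')(z, B) = Mul(4, B)
Function('r')(l) = Mul(4, Pow(l, 3)) (Function('r')(l) = Mul(Mul(4, l), Pow(l, 2)) = Mul(4, Pow(l, 3)))
Pow(Add(Function('r')(-16), Add(Function('q')(8, Function('N')(1, 1)), Mul(-1, -135))), 2) = Pow(Add(Mul(4, Pow(-16, 3)), Add(8, Mul(-1, -135))), 2) = Pow(Add(Mul(4, -4096), Add(8, 135)), 2) = Pow(Add(-16384, 143), 2) = Pow(-16241, 2) = 263770081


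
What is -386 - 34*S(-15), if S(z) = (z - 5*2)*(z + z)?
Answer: -25886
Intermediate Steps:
S(z) = 2*z*(-10 + z) (S(z) = (z - 10)*(2*z) = (-10 + z)*(2*z) = 2*z*(-10 + z))
-386 - 34*S(-15) = -386 - 68*(-15)*(-10 - 15) = -386 - 68*(-15)*(-25) = -386 - 34*750 = -386 - 25500 = -25886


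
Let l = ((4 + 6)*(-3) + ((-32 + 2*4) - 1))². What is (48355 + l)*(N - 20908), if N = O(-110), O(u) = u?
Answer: -1079904840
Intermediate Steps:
N = -110
l = 3025 (l = (10*(-3) + ((-32 + 8) - 1))² = (-30 + (-24 - 1))² = (-30 - 25)² = (-55)² = 3025)
(48355 + l)*(N - 20908) = (48355 + 3025)*(-110 - 20908) = 51380*(-21018) = -1079904840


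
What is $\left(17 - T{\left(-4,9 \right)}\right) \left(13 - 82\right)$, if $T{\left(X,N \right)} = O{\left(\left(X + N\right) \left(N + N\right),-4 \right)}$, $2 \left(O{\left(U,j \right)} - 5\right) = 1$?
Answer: $- \frac{1587}{2} \approx -793.5$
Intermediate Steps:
$O{\left(U,j \right)} = \frac{11}{2}$ ($O{\left(U,j \right)} = 5 + \frac{1}{2} \cdot 1 = 5 + \frac{1}{2} = \frac{11}{2}$)
$T{\left(X,N \right)} = \frac{11}{2}$
$\left(17 - T{\left(-4,9 \right)}\right) \left(13 - 82\right) = \left(17 - \frac{11}{2}\right) \left(13 - 82\right) = \left(17 - \frac{11}{2}\right) \left(-69\right) = \frac{23}{2} \left(-69\right) = - \frac{1587}{2}$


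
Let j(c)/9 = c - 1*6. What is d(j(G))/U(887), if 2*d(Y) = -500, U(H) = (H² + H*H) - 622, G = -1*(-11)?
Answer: -125/786458 ≈ -0.00015894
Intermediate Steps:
G = 11
j(c) = -54 + 9*c (j(c) = 9*(c - 1*6) = 9*(c - 6) = 9*(-6 + c) = -54 + 9*c)
U(H) = -622 + 2*H² (U(H) = (H² + H²) - 622 = 2*H² - 622 = -622 + 2*H²)
d(Y) = -250 (d(Y) = (½)*(-500) = -250)
d(j(G))/U(887) = -250/(-622 + 2*887²) = -250/(-622 + 2*786769) = -250/(-622 + 1573538) = -250/1572916 = -250*1/1572916 = -125/786458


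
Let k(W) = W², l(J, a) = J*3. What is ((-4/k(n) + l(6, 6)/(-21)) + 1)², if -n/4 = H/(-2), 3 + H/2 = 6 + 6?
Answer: 100489/5143824 ≈ 0.019536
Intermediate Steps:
H = 18 (H = -6 + 2*(6 + 6) = -6 + 2*12 = -6 + 24 = 18)
l(J, a) = 3*J
n = 36 (n = -72/(-2) = -72*(-1)/2 = -4*(-9) = 36)
((-4/k(n) + l(6, 6)/(-21)) + 1)² = ((-4/(36²) + (3*6)/(-21)) + 1)² = ((-4/1296 + 18*(-1/21)) + 1)² = ((-4*1/1296 - 6/7) + 1)² = ((-1/324 - 6/7) + 1)² = (-1951/2268 + 1)² = (317/2268)² = 100489/5143824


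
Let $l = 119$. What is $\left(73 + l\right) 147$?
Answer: $28224$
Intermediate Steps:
$\left(73 + l\right) 147 = \left(73 + 119\right) 147 = 192 \cdot 147 = 28224$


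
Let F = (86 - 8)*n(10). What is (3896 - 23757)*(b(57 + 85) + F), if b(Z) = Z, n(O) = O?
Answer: -18311842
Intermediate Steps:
F = 780 (F = (86 - 8)*10 = 78*10 = 780)
(3896 - 23757)*(b(57 + 85) + F) = (3896 - 23757)*((57 + 85) + 780) = -19861*(142 + 780) = -19861*922 = -18311842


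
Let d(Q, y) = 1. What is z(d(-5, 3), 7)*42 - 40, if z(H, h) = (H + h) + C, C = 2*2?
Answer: 464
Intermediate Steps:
C = 4
z(H, h) = 4 + H + h (z(H, h) = (H + h) + 4 = 4 + H + h)
z(d(-5, 3), 7)*42 - 40 = (4 + 1 + 7)*42 - 40 = 12*42 - 40 = 504 - 40 = 464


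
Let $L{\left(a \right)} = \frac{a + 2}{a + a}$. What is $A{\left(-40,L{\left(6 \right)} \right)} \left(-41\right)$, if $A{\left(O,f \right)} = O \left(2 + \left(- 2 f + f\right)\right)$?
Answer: $\frac{6560}{3} \approx 2186.7$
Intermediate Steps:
$L{\left(a \right)} = \frac{2 + a}{2 a}$
$A{\left(O,f \right)} = O \left(2 - f\right)$
$A{\left(-40,L{\left(6 \right)} \right)} \left(-41\right) = - 40 \left(2 - \frac{2 + 6}{2 \cdot 6}\right) \left(-41\right) = - 40 \left(2 - \frac{1}{2} \cdot \frac{1}{6} \cdot 8\right) \left(-41\right) = - 40 \left(2 - \frac{2}{3}\right) \left(-41\right) = \left(-40\right) \frac{4}{3} \left(-41\right) = \left(- \frac{160}{3}\right) \left(-41\right) = \frac{6560}{3}$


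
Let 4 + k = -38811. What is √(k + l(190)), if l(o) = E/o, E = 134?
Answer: I*√350299010/95 ≈ 197.01*I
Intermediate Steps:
k = -38815 (k = -4 - 38811 = -38815)
l(o) = 134/o
√(k + l(190)) = √(-38815 + 134/190) = √(-38815 + 134*(1/190)) = √(-38815 + 67/95) = √(-3687358/95) = I*√350299010/95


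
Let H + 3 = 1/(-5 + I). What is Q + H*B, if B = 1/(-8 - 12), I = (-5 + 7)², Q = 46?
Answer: 231/5 ≈ 46.200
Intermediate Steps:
I = 4 (I = 2² = 4)
B = -1/20 (B = 1/(-20) = -1/20 ≈ -0.050000)
H = -4 (H = -3 + 1/(-5 + 4) = -3 + 1/(-1) = -3 - 1 = -4)
Q + H*B = 46 - 4*(-1/20) = 46 + ⅕ = 231/5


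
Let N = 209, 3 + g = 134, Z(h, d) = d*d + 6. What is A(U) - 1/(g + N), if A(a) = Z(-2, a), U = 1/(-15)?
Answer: 91823/15300 ≈ 6.0015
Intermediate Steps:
U = -1/15 ≈ -0.066667
Z(h, d) = 6 + d² (Z(h, d) = d² + 6 = 6 + d²)
g = 131 (g = -3 + 134 = 131)
A(a) = 6 + a²
A(U) - 1/(g + N) = (6 + (-1/15)²) - 1/(131 + 209) = (6 + 1/225) - 1/340 = 1351/225 - 1*1/340 = 1351/225 - 1/340 = 91823/15300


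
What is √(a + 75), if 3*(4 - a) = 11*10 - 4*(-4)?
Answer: √37 ≈ 6.0828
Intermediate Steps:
a = -38 (a = 4 - (11*10 - 4*(-4))/3 = 4 - (110 + 16)/3 = 4 - ⅓*126 = 4 - 42 = -38)
√(a + 75) = √(-38 + 75) = √37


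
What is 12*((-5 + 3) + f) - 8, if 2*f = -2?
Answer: -44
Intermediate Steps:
f = -1 (f = (1/2)*(-2) = -1)
12*((-5 + 3) + f) - 8 = 12*((-5 + 3) - 1) - 8 = 12*(-2 - 1) - 8 = 12*(-3) - 8 = -36 - 8 = -44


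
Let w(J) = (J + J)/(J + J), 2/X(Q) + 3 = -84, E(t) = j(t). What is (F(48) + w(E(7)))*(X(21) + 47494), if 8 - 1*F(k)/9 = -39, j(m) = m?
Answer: 1751957824/87 ≈ 2.0137e+7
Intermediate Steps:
F(k) = 423 (F(k) = 72 - 9*(-39) = 72 + 351 = 423)
E(t) = t
X(Q) = -2/87 (X(Q) = 2/(-3 - 84) = 2/(-87) = 2*(-1/87) = -2/87)
w(J) = 1 (w(J) = (2*J)/((2*J)) = (2*J)*(1/(2*J)) = 1)
(F(48) + w(E(7)))*(X(21) + 47494) = (423 + 1)*(-2/87 + 47494) = 424*(4131976/87) = 1751957824/87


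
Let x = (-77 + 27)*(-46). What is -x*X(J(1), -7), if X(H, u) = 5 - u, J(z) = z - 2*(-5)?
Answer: -27600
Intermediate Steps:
J(z) = 10 + z (J(z) = z + 10 = 10 + z)
x = 2300 (x = -50*(-46) = 2300)
-x*X(J(1), -7) = -2300*(5 - 1*(-7)) = -2300*(5 + 7) = -2300*12 = -1*27600 = -27600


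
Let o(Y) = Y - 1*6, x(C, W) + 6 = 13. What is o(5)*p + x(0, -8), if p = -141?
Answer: 148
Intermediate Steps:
x(C, W) = 7 (x(C, W) = -6 + 13 = 7)
o(Y) = -6 + Y (o(Y) = Y - 6 = -6 + Y)
o(5)*p + x(0, -8) = (-6 + 5)*(-141) + 7 = -1*(-141) + 7 = 141 + 7 = 148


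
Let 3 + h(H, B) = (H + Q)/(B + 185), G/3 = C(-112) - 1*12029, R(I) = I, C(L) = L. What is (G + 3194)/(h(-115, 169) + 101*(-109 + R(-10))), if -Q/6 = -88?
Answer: 199374/72125 ≈ 2.7643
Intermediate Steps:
Q = 528 (Q = -6*(-88) = 528)
G = -36423 (G = 3*(-112 - 1*12029) = 3*(-112 - 12029) = 3*(-12141) = -36423)
h(H, B) = -3 + (528 + H)/(185 + B) (h(H, B) = -3 + (H + 528)/(B + 185) = -3 + (528 + H)/(185 + B))
(G + 3194)/(h(-115, 169) + 101*(-109 + R(-10))) = (-36423 + 3194)/((-27 - 115 - 3*169)/(185 + 169) + 101*(-109 - 10)) = -33229/((-27 - 115 - 507)/354 + 101*(-119)) = -33229/((1/354)*(-649) - 12019) = -33229/(-11/6 - 12019) = -33229/(-72125/6) = -33229*(-6/72125) = 199374/72125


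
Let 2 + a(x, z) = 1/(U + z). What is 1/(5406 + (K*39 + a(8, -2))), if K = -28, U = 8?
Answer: 6/25873 ≈ 0.00023190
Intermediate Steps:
a(x, z) = -2 + 1/(8 + z)
1/(5406 + (K*39 + a(8, -2))) = 1/(5406 + (-28*39 + (-15 - 2*(-2))/(8 - 2))) = 1/(5406 + (-1092 + (-15 + 4)/6)) = 1/(5406 + (-1092 + (⅙)*(-11))) = 1/(5406 + (-1092 - 11/6)) = 1/(5406 - 6563/6) = 1/(25873/6) = 6/25873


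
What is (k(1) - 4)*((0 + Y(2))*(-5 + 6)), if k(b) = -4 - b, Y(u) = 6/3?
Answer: -18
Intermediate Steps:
Y(u) = 2 (Y(u) = 6*(⅓) = 2)
(k(1) - 4)*((0 + Y(2))*(-5 + 6)) = ((-4 - 1*1) - 4)*((0 + 2)*(-5 + 6)) = ((-4 - 1) - 4)*(2*1) = (-5 - 4)*2 = -9*2 = -18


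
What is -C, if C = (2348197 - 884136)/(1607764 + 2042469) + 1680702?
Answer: -6134955367627/3650233 ≈ -1.6807e+6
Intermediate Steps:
C = 6134955367627/3650233 (C = 1464061/3650233 + 1680702 = 6134955367627/3650233 ≈ 1.6807e+6)
-C = -1*6134955367627/3650233 = -6134955367627/3650233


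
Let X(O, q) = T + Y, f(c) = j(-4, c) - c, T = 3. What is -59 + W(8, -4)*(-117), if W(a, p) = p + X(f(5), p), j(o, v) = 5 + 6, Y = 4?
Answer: -410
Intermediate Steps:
j(o, v) = 11
f(c) = 11 - c
X(O, q) = 7 (X(O, q) = 3 + 4 = 7)
W(a, p) = 7 + p (W(a, p) = p + 7 = 7 + p)
-59 + W(8, -4)*(-117) = -59 + (7 - 4)*(-117) = -59 + 3*(-117) = -59 - 351 = -410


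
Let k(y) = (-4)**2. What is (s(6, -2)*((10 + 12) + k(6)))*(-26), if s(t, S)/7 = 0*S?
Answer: 0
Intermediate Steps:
k(y) = 16
s(t, S) = 0 (s(t, S) = 7*(0*S) = 7*0 = 0)
(s(6, -2)*((10 + 12) + k(6)))*(-26) = (0*((10 + 12) + 16))*(-26) = (0*(22 + 16))*(-26) = (0*38)*(-26) = 0*(-26) = 0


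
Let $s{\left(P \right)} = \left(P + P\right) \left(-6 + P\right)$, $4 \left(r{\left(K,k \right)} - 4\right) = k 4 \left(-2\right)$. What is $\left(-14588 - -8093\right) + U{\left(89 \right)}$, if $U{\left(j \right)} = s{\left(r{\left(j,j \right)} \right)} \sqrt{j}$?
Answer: $-6495 + 62640 \sqrt{89} \approx 5.8445 \cdot 10^{5}$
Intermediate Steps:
$r{\left(K,k \right)} = 4 - 2 k$ ($r{\left(K,k \right)} = 4 + \frac{k 4 \left(-2\right)}{4} = 4 + \frac{4 k \left(-2\right)}{4} = 4 + \frac{\left(-8\right) k}{4} = 4 - 2 k$)
$s{\left(P \right)} = 2 P \left(-6 + P\right)$
$U{\left(j \right)} = 2 \sqrt{j} \left(-2 - 2 j\right) \left(4 - 2 j\right)$ ($U{\left(j \right)} = 2 \left(4 - 2 j\right) \left(-6 - \left(-4 + 2 j\right)\right) \sqrt{j} = 2 \left(4 - 2 j\right) \left(-2 - 2 j\right) \sqrt{j} = 2 \left(-2 - 2 j\right) \left(4 - 2 j\right) \sqrt{j} = 2 \sqrt{j} \left(-2 - 2 j\right) \left(4 - 2 j\right)$)
$\left(-14588 - -8093\right) + U{\left(89 \right)} = \left(-14588 - -8093\right) + 8 \sqrt{89} \left(1 + 89\right) \left(-2 + 89\right) = \left(-14588 + 8093\right) + 8 \sqrt{89} \cdot 90 \cdot 87 = -6495 + 62640 \sqrt{89}$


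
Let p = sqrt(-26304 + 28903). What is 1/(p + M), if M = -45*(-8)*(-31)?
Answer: -11160/124543001 - sqrt(2599)/124543001 ≈ -9.0017e-5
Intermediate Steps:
p = sqrt(2599) ≈ 50.980
M = -11160 (M = 360*(-31) = -11160)
1/(p + M) = 1/(sqrt(2599) - 11160) = 1/(-11160 + sqrt(2599))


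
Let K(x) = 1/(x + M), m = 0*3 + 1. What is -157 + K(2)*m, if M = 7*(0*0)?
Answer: -313/2 ≈ -156.50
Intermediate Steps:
m = 1 (m = 0 + 1 = 1)
M = 0 (M = 7*0 = 0)
K(x) = 1/x (K(x) = 1/(x + 0) = 1/x)
-157 + K(2)*m = -157 + 1/2 = -157 + (½)*1 = -157 + ½ = -313/2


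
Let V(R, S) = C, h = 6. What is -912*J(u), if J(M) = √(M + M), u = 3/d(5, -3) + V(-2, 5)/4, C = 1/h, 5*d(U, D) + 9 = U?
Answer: -152*I*√267 ≈ -2483.7*I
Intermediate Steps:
d(U, D) = -9/5 + U/5
C = ⅙ (C = 1/6 = ⅙ ≈ 0.16667)
V(R, S) = ⅙
u = -89/24 (u = 3/(-9/5 + (⅕)*5) + (⅙)/4 = 3/(-9/5 + 1) + (⅙)*(¼) = 3/(-⅘) + 1/24 = 3*(-5/4) + 1/24 = -15/4 + 1/24 = -89/24 ≈ -3.7083)
J(M) = √2*√M (J(M) = √(2*M) = √2*√M)
-912*J(u) = -912*√2*√(-89/24) = -912*√2*I*√534/12 = -152*I*√267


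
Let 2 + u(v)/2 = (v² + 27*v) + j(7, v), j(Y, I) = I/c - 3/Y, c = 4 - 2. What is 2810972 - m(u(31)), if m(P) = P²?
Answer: -505138397/49 ≈ -1.0309e+7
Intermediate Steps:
c = 2
j(Y, I) = I/2 - 3/Y
u(v) = -34/7 + 2*v² + 55*v (u(v) = -4 + 2*((v² + 27*v) + (v/2 - 3/7)) = -4 + 2*((v² + 27*v) + (-3/7 + v/2)) = -4 + 2*(-3/7 + v² + 55*v/2) = -4 + (-6/7 + 2*v² + 55*v) = -34/7 + 2*v² + 55*v)
2810972 - m(u(31)) = 2810972 - (-34/7 + 2*31² + 55*31)² = 2810972 - (-34/7 + 2*961 + 1705)² = 2810972 - (-34/7 + 1922 + 1705)² = 2810972 - (25355/7)² = 2810972 - 1*642876025/49 = 2810972 - 642876025/49 = -505138397/49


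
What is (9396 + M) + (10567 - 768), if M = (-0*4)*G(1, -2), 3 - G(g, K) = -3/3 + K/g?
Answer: 19195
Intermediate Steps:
G(g, K) = 4 - K/g (G(g, K) = 3 - (-3/3 + K/g) = 3 - (-3*⅓ + K/g) = 3 - (-1 + K/g) = 3 + (1 - K/g) = 4 - K/g)
M = 0 (M = (-0*4)*(4 - 1*(-2)/1) = (-18*0)*(4 - 1*(-2)*1) = 0*(4 + 2) = 0*6 = 0)
(9396 + M) + (10567 - 768) = (9396 + 0) + (10567 - 768) = 9396 + 9799 = 19195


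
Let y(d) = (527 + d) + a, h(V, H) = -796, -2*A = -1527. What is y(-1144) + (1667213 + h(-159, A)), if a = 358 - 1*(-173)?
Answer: 1666331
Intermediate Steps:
A = 1527/2 (A = -½*(-1527) = 1527/2 ≈ 763.50)
a = 531 (a = 358 + 173 = 531)
y(d) = 1058 + d (y(d) = (527 + d) + 531 = 1058 + d)
y(-1144) + (1667213 + h(-159, A)) = (1058 - 1144) + (1667213 - 796) = -86 + 1666417 = 1666331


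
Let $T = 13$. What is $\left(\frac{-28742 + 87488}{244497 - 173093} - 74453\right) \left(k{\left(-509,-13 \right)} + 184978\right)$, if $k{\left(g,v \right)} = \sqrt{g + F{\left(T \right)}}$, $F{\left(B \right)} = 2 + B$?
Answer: $- \frac{245844237044537}{17851} - \frac{2658091633 i \sqrt{494}}{35702} \approx -1.3772 \cdot 10^{10} - 1.6548 \cdot 10^{6} i$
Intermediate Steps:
$k{\left(g,v \right)} = \sqrt{15 + g}$ ($k{\left(g,v \right)} = \sqrt{g + \left(2 + 13\right)} = \sqrt{g + 15} = \sqrt{15 + g}$)
$\left(\frac{-28742 + 87488}{244497 - 173093} - 74453\right) \left(k{\left(-509,-13 \right)} + 184978\right) = \left(\frac{-28742 + 87488}{244497 - 173093} - 74453\right) \left(\sqrt{15 - 509} + 184978\right) = \left(\frac{58746}{71404} + \left(-202454 + 128001\right)\right) \left(\sqrt{-494} + 184978\right) = \left(58746 \cdot \frac{1}{71404} - 74453\right) \left(i \sqrt{494} + 184978\right) = \left(\frac{29373}{35702} - 74453\right) \left(184978 + i \sqrt{494}\right) = - \frac{2658091633 \left(184978 + i \sqrt{494}\right)}{35702} = - \frac{245844237044537}{17851} - \frac{2658091633 i \sqrt{494}}{35702}$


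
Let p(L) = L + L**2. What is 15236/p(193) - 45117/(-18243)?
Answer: 109290059/37947467 ≈ 2.8800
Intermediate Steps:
15236/p(193) - 45117/(-18243) = 15236/((193*(1 + 193))) - 45117/(-18243) = 15236/((193*194)) - 45117*(-1/18243) = 15236/37442 + 5013/2027 = 15236*(1/37442) + 5013/2027 = 7618/18721 + 5013/2027 = 109290059/37947467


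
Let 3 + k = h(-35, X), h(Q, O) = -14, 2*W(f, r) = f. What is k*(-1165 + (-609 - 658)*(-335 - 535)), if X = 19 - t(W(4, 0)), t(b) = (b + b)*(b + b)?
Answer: -18719125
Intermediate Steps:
W(f, r) = f/2
t(b) = 4*b² (t(b) = (2*b)*(2*b) = 4*b²)
X = 3 (X = 19 - 4*((½)*4)² = 19 - 4*2² = 19 - 4*4 = 19 - 1*16 = 19 - 16 = 3)
k = -17 (k = -3 - 14 = -17)
k*(-1165 + (-609 - 658)*(-335 - 535)) = -17*(-1165 + (-609 - 658)*(-335 - 535)) = -17*(-1165 - 1267*(-870)) = -17*(-1165 + 1102290) = -17*1101125 = -18719125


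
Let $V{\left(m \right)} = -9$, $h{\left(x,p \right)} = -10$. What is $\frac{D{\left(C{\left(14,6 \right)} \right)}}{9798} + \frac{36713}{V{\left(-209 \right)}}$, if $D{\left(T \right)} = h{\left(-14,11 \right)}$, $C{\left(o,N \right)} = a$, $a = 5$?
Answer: $- \frac{59952344}{14697} \approx -4079.2$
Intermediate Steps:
$C{\left(o,N \right)} = 5$
$D{\left(T \right)} = -10$
$\frac{D{\left(C{\left(14,6 \right)} \right)}}{9798} + \frac{36713}{V{\left(-209 \right)}} = - \frac{10}{9798} + \frac{36713}{-9} = \left(-10\right) \frac{1}{9798} + 36713 \left(- \frac{1}{9}\right) = - \frac{5}{4899} - \frac{36713}{9} = - \frac{59952344}{14697}$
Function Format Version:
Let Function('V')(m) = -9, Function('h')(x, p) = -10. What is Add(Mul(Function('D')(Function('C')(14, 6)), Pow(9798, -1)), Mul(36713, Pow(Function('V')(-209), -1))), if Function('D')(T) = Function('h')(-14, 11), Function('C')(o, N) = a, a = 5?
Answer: Rational(-59952344, 14697) ≈ -4079.2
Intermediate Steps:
Function('C')(o, N) = 5
Function('D')(T) = -10
Add(Mul(Function('D')(Function('C')(14, 6)), Pow(9798, -1)), Mul(36713, Pow(Function('V')(-209), -1))) = Add(Mul(-10, Pow(9798, -1)), Mul(36713, Pow(-9, -1))) = Add(Mul(-10, Rational(1, 9798)), Mul(36713, Rational(-1, 9))) = Add(Rational(-5, 4899), Rational(-36713, 9)) = Rational(-59952344, 14697)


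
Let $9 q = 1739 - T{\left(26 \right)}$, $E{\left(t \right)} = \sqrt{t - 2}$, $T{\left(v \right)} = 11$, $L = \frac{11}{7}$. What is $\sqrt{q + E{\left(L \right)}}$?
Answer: $\frac{\sqrt{9408 + 7 i \sqrt{21}}}{7} \approx 13.856 + 0.023623 i$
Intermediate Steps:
$L = \frac{11}{7}$ ($L = 11 \cdot \frac{1}{7} = \frac{11}{7} \approx 1.5714$)
$E{\left(t \right)} = \sqrt{-2 + t}$
$q = 192$ ($q = \frac{1739 - 11}{9} = \frac{1}{9} \cdot 1728 = 192$)
$\sqrt{q + E{\left(L \right)}} = \sqrt{192 + \sqrt{-2 + \frac{11}{7}}} = \sqrt{192 + \sqrt{- \frac{3}{7}}} = \sqrt{192 + \frac{i \sqrt{21}}{7}}$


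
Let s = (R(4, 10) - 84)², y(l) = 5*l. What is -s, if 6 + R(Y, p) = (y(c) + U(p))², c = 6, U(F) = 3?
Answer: -998001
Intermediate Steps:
R(Y, p) = 1083 (R(Y, p) = -6 + (5*6 + 3)² = -6 + (30 + 3)² = -6 + 33² = -6 + 1089 = 1083)
s = 998001 (s = (1083 - 84)² = 999² = 998001)
-s = -1*998001 = -998001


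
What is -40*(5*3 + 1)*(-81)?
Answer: 51840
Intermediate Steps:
-40*(5*3 + 1)*(-81) = -40*(15 + 1)*(-81) = -40*16*(-81) = -640*(-81) = 51840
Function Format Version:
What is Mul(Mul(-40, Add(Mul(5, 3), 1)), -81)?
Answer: 51840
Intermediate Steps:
Mul(Mul(-40, Add(Mul(5, 3), 1)), -81) = Mul(Mul(-40, Add(15, 1)), -81) = Mul(Mul(-40, 16), -81) = Mul(-640, -81) = 51840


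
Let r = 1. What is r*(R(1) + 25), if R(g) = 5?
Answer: 30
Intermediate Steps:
r*(R(1) + 25) = 1*(5 + 25) = 1*30 = 30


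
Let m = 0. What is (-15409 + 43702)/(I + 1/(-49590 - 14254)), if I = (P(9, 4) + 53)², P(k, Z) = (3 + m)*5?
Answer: 602112764/98404885 ≈ 6.1187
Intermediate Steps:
P(k, Z) = 15 (P(k, Z) = (3 + 0)*5 = 3*5 = 15)
I = 4624 (I = (15 + 53)² = 68² = 4624)
(-15409 + 43702)/(I + 1/(-49590 - 14254)) = (-15409 + 43702)/(4624 + 1/(-49590 - 14254)) = 28293/(4624 + 1/(-63844)) = 28293/(4624 - 1/63844) = 28293/(295214655/63844) = 28293*(63844/295214655) = 602112764/98404885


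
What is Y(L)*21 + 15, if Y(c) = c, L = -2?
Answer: -27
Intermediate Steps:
Y(L)*21 + 15 = -2*21 + 15 = -42 + 15 = -27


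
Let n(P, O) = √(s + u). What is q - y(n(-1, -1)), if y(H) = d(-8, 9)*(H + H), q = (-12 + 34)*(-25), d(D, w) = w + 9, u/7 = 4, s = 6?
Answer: -550 - 36*√34 ≈ -759.91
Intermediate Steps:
u = 28 (u = 7*4 = 28)
n(P, O) = √34 (n(P, O) = √(6 + 28) = √34)
d(D, w) = 9 + w
q = -550 (q = 22*(-25) = -550)
y(H) = 36*H (y(H) = (9 + 9)*(H + H) = 18*(2*H) = 36*H)
q - y(n(-1, -1)) = -550 - 36*√34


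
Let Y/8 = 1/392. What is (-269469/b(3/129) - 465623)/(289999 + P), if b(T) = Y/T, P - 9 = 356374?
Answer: -16612885/13897213 ≈ -1.1954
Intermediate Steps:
P = 356383 (P = 9 + 356374 = 356383)
Y = 1/49 (Y = 8/392 = 8*(1/392) = 1/49 ≈ 0.020408)
b(T) = 1/(49*T)
(-269469/b(3/129) - 465623)/(289999 + P) = (-269469/(1/(49*((3/129)))) - 465623)/(289999 + 356383) = (-269469/(1/(49*((3*(1/129))))) - 465623)/646382 = (-269469/(1/(49*(1/43))) - 465623)*(1/646382) = (-269469/((1/49)*43) - 465623)*(1/646382) = (-269469/43/49 - 465623)*(1/646382) = (-269469*49/43 - 465623)*(1/646382) = (-13203981/43 - 465623)*(1/646382) = -33225770/43*1/646382 = -16612885/13897213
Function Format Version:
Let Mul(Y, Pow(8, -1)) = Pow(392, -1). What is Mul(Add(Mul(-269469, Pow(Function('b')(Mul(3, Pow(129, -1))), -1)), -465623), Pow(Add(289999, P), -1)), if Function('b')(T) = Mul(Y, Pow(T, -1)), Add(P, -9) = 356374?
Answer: Rational(-16612885, 13897213) ≈ -1.1954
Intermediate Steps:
P = 356383 (P = Add(9, 356374) = 356383)
Y = Rational(1, 49) (Y = Mul(8, Pow(392, -1)) = Mul(8, Rational(1, 392)) = Rational(1, 49) ≈ 0.020408)
Function('b')(T) = Mul(Rational(1, 49), Pow(T, -1))
Mul(Add(Mul(-269469, Pow(Function('b')(Mul(3, Pow(129, -1))), -1)), -465623), Pow(Add(289999, P), -1)) = Mul(Add(Mul(-269469, Pow(Mul(Rational(1, 49), Pow(Mul(3, Pow(129, -1)), -1)), -1)), -465623), Pow(Add(289999, 356383), -1)) = Mul(Add(Mul(-269469, Pow(Mul(Rational(1, 49), Pow(Mul(3, Rational(1, 129)), -1)), -1)), -465623), Pow(646382, -1)) = Mul(Add(Mul(-269469, Pow(Mul(Rational(1, 49), Pow(Rational(1, 43), -1)), -1)), -465623), Rational(1, 646382)) = Mul(Add(Mul(-269469, Pow(Mul(Rational(1, 49), 43), -1)), -465623), Rational(1, 646382)) = Mul(Add(Mul(-269469, Pow(Rational(43, 49), -1)), -465623), Rational(1, 646382)) = Mul(Add(Mul(-269469, Rational(49, 43)), -465623), Rational(1, 646382)) = Mul(Add(Rational(-13203981, 43), -465623), Rational(1, 646382)) = Mul(Rational(-33225770, 43), Rational(1, 646382)) = Rational(-16612885, 13897213)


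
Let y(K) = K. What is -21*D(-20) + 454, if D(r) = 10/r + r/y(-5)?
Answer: 761/2 ≈ 380.50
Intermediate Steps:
D(r) = 10/r - r/5 (D(r) = 10/r + r/(-5) = 10/r + r*(-⅕) = 10/r - r/5)
-21*D(-20) + 454 = -21*(10/(-20) - ⅕*(-20)) + 454 = -21*(10*(-1/20) + 4) + 454 = -21*(-½ + 4) + 454 = -21*7/2 + 454 = -147/2 + 454 = 761/2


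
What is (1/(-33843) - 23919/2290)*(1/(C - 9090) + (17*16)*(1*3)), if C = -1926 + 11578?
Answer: -371227826559151/43555264140 ≈ -8523.1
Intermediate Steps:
C = 9652
(1/(-33843) - 23919/2290)*(1/(C - 9090) + (17*16)*(1*3)) = (1/(-33843) - 23919/2290)*(1/(9652 - 9090) + (17*16)*(1*3)) = (-1/33843 - 23919*1/2290)*(1/562 + 272*3) = (-1/33843 - 23919/2290)*(1/562 + 816) = -809493007/77500470*458593/562 = -371227826559151/43555264140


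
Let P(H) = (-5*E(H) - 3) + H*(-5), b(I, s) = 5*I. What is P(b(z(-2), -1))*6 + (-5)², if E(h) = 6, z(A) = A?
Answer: 127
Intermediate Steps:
P(H) = -33 - 5*H (P(H) = (-5*6 - 3) + H*(-5) = (-30 - 3) - 5*H = -33 - 5*H)
P(b(z(-2), -1))*6 + (-5)² = (-33 - 25*(-2))*6 + (-5)² = (-33 - 5*(-10))*6 + 25 = (-33 + 50)*6 + 25 = 17*6 + 25 = 102 + 25 = 127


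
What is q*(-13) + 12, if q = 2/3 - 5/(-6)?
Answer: -15/2 ≈ -7.5000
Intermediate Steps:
q = 3/2 (q = 2*(⅓) - 5*(-⅙) = ⅔ + ⅚ = 3/2 ≈ 1.5000)
q*(-13) + 12 = (3/2)*(-13) + 12 = -39/2 + 12 = -15/2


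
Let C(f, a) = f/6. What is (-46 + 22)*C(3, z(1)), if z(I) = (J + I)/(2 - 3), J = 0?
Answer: -12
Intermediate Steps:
z(I) = -I (z(I) = (0 + I)/(2 - 3) = I/(-1) = I*(-1) = -I)
C(f, a) = f/6 (C(f, a) = f*(⅙) = f/6)
(-46 + 22)*C(3, z(1)) = (-46 + 22)*((⅙)*3) = -24*½ = -12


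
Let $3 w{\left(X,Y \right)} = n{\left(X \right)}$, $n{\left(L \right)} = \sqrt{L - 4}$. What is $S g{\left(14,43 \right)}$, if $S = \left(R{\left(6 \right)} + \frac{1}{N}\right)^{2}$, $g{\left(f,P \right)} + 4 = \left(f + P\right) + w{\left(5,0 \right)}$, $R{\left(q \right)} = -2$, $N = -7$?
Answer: $\frac{12000}{49} \approx 244.9$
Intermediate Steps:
$n{\left(L \right)} = \sqrt{-4 + L}$
$w{\left(X,Y \right)} = \frac{\sqrt{-4 + X}}{3}$
$g{\left(f,P \right)} = - \frac{11}{3} + P + f$ ($g{\left(f,P \right)} = -4 + \left(\left(f + P\right) + \frac{\sqrt{-4 + 5}}{3}\right) = -4 + \left(\left(P + f\right) + \frac{\sqrt{1}}{3}\right) = -4 + \left(\left(P + f\right) + \frac{1}{3} \cdot 1\right) = -4 + \left(\left(P + f\right) + \frac{1}{3}\right) = -4 + \left(\frac{1}{3} + P + f\right) = - \frac{11}{3} + P + f$)
$S = \frac{225}{49}$ ($S = \left(-2 + \frac{1}{-7}\right)^{2} = \left(-2 - \frac{1}{7}\right)^{2} = \left(- \frac{15}{7}\right)^{2} = \frac{225}{49} \approx 4.5918$)
$S g{\left(14,43 \right)} = \frac{225 \left(- \frac{11}{3} + 43 + 14\right)}{49} = \frac{225}{49} \cdot \frac{160}{3} = \frac{12000}{49}$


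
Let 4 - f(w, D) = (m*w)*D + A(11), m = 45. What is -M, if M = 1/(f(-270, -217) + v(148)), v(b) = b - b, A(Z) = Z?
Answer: 1/2636557 ≈ 3.7928e-7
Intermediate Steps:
f(w, D) = -7 - 45*D*w (f(w, D) = 4 - ((45*w)*D + 11) = 4 - (45*D*w + 11) = 4 - (11 + 45*D*w) = 4 + (-11 - 45*D*w) = -7 - 45*D*w)
v(b) = 0
M = -1/2636557 (M = 1/((-7 - 45*(-217)*(-270)) + 0) = 1/((-7 - 2636550) + 0) = 1/(-2636557 + 0) = 1/(-2636557) = -1/2636557 ≈ -3.7928e-7)
-M = -1*(-1/2636557) = 1/2636557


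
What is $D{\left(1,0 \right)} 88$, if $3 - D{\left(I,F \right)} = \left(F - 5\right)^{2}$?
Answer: $-1936$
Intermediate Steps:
$D{\left(I,F \right)} = 3 - \left(-5 + F\right)^{2}$ ($D{\left(I,F \right)} = 3 - \left(F - 5\right)^{2} = 3 - \left(-5 + F\right)^{2}$)
$D{\left(1,0 \right)} 88 = \left(3 - \left(-5 + 0\right)^{2}\right) 88 = \left(3 - \left(-5\right)^{2}\right) 88 = \left(3 - 25\right) 88 = \left(-22\right) 88 = -1936$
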